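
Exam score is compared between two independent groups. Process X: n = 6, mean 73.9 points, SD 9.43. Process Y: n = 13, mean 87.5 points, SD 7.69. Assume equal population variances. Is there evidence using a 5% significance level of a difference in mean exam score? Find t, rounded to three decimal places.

Let group 1 = process X, group 2 = process Y. H0: μ_1 = μ_2; H1: μ_1 ≠ μ_2 (two-sample pooled-variance t-test, two-sided).
s_p² = [(6−1)·9.43² + (13−1)·7.69²]/(6+13−2) = 67.8975
t = (73.9 − 87.5)/√[67.8975·(1/6 + 1/13)] = -3.344
df = n₁ + n₂ − 2 = 17
Two-sided p-value ≈ 0.004
Since p ≈ 0.004 < α = 0.05, reject H0; the data support H1.

-3.344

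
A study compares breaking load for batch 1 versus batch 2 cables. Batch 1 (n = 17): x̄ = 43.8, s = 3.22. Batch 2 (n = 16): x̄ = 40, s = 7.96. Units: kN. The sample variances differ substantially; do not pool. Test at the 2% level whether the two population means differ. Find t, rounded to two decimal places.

Let group 1 = batch 1, group 2 = batch 2. H0: μ_1 = μ_2; H1: μ_1 ≠ μ_2 (Welch's two-sample t-test, two-sided).
t = (x̄_1 − x̄_2)/√(s_1²/n_1 + s_2²/n_2) = (43.8 − 40)/√(3.22²/17 + 7.96²/16) = 1.78
Welch–Satterthwaite df ≈ 19.54
Two-sided p-value ≈ 0.0910
Since p ≈ 0.0910 > α = 0.02, fail to reject H0; the evidence is not statistically significant.

1.78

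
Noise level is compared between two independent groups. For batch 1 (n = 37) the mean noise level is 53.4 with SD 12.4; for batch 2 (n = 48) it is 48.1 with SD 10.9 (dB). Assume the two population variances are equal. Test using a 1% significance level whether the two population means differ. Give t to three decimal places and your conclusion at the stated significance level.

t = 2.093; fail to reject H0

Let group 1 = batch 1, group 2 = batch 2. H0: μ_1 = μ_2; H1: μ_1 ≠ μ_2 (two-sample pooled-variance t-test, two-sided).
s_p² = [(37−1)·12.4² + (48−1)·10.9²]/(37+48−2) = 133.969
t = (53.4 − 48.1)/√[133.969·(1/37 + 1/48)] = 2.093
df = n₁ + n₂ − 2 = 83
Two-sided p-value ≈ 0.0394
Since p ≈ 0.0394 > α = 0.01, fail to reject H0; the evidence is not statistically significant.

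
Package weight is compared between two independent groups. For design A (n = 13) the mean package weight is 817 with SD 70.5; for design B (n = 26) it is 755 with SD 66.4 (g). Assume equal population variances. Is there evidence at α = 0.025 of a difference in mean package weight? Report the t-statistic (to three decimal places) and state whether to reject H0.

Let group 1 = design A, group 2 = design B. H0: μ_1 = μ_2; H1: μ_1 ≠ μ_2 (two-sample pooled-variance t-test, two-sided).
s_p² = [(13−1)·70.5² + (26−1)·66.4²]/(13+26−2) = 4591
t = (817 − 755)/√[4591·(1/13 + 1/26)] = 2.694
df = n₁ + n₂ − 2 = 37
Two-sided p-value ≈ 0.011
Since p ≈ 0.011 < α = 0.025, reject H0; the data support H1.

t = 2.694; reject H0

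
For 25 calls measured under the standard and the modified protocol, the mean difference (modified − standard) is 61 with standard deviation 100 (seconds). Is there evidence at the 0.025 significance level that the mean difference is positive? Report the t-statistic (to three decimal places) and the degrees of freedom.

H0: μ_d = 0; H1: μ_d > 0 (paired t-test on the differences, right-tailed).
t = d̄/(s_d/√n) = 61/(100/√25) = 3.050
df = n − 1 = 24
p-value = P(T ≥ 3.050) ≈ 0.003
Since p ≈ 0.003 < α = 0.025, reject H0; the evidence is statistically significant.

t = 3.050, df = 24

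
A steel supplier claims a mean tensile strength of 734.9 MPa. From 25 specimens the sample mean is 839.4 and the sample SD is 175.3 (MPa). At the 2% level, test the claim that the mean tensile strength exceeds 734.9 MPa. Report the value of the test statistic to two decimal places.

2.98

H0: μ = 734.9; H1: μ > 734.9 (one-sample t-test, right-tailed).
t = (x̄ − μ₀)/(s/√n) = (839.4 − 734.9)/(175.3/√25) = 2.98
df = n − 1 = 24
p-value = P(T ≥ 2.98) ≈ 0.0032
Since p ≈ 0.0032 < α = 0.02, reject H0; the evidence is statistically significant.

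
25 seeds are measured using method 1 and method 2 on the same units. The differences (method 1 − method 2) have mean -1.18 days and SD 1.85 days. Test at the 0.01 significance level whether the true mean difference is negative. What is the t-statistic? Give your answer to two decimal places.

-3.19

H0: μ_d = 0; H1: μ_d < 0 (paired t-test on the differences, left-tailed).
t = d̄/(s_d/√n) = -1.18/(1.85/√25) = -3.19
df = n − 1 = 24
p-value = P(T ≤ -3.19) ≈ 0.002
Since p ≈ 0.002 < α = 0.01, reject H0; the evidence is statistically significant.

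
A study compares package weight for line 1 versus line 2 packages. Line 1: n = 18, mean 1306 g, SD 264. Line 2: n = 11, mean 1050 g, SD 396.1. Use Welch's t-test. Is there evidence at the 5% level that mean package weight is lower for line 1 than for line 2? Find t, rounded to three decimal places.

Let group 1 = line 1, group 2 = line 2. H0: μ_1 = μ_2; H1: μ_1 < μ_2 (Welch's two-sample t-test, left-tailed).
t = (x̄_1 − x̄_2)/√(s_1²/n_1 + s_2²/n_2) = (1306 − 1050)/√(264²/18 + 396.1²/11) = 1.901
Welch–Satterthwaite df ≈ 15.49
p-value = P(T ≤ 1.901) ≈ 0.9620
Since p ≈ 0.9620 > α = 0.05, fail to reject H0; the evidence is not statistically significant.

1.901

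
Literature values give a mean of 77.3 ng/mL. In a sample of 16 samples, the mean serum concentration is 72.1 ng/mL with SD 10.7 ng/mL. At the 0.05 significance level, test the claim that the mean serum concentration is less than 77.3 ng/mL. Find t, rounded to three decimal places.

H0: μ = 77.3; H1: μ < 77.3 (one-sample t-test, left-tailed).
t = (x̄ − μ₀)/(s/√n) = (72.1 − 77.3)/(10.7/√16) = -1.944
df = n − 1 = 15
p-value = P(T ≤ -1.944) ≈ 0.0355
Since p ≈ 0.0355 < α = 0.05, reject H0; the evidence is statistically significant.

-1.944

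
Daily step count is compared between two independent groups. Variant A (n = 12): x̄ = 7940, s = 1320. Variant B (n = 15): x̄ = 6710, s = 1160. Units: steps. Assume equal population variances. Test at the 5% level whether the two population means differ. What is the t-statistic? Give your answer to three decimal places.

Let group 1 = variant A, group 2 = variant B. H0: μ_1 = μ_2; H1: μ_1 ≠ μ_2 (two-sample pooled-variance t-test, two-sided).
s_p² = [(12−1)·1320² + (15−1)·1160²]/(12+15−2) = 1520190
t = (7940 − 6710)/√[1520190·(1/12 + 1/15)] = 2.576
df = n₁ + n₂ − 2 = 25
Two-sided p-value ≈ 0.016
Since p ≈ 0.016 < α = 0.05, reject H0; the evidence is statistically significant.

2.576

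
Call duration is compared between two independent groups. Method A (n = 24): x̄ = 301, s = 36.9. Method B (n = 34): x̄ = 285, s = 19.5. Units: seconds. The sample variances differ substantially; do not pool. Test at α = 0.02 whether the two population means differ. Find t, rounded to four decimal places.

1.9415

Let group 1 = method A, group 2 = method B. H0: μ_1 = μ_2; H1: μ_1 ≠ μ_2 (Welch's two-sample t-test, two-sided).
t = (x̄_1 − x̄_2)/√(s_1²/n_1 + s_2²/n_2) = (301 − 285)/√(36.9²/24 + 19.5²/34) = 1.9415
Welch–Satterthwaite df ≈ 32.09
Two-sided p-value ≈ 0.0610
Since p ≈ 0.0610 > α = 0.02, fail to reject H0; the data do not provide sufficient evidence against H0.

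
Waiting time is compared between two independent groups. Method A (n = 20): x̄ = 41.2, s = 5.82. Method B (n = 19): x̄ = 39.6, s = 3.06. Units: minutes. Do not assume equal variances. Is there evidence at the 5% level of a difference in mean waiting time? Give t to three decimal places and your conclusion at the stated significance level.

Let group 1 = method A, group 2 = method B. H0: μ_1 = μ_2; H1: μ_1 ≠ μ_2 (Welch's two-sample t-test, two-sided).
t = (x̄_1 − x̄_2)/√(s_1²/n_1 + s_2²/n_2) = (41.2 − 39.6)/√(5.82²/20 + 3.06²/19) = 1.082
Welch–Satterthwaite df ≈ 29.07
Two-sided p-value ≈ 0.288
Since p ≈ 0.288 > α = 0.05, fail to reject H0; the evidence is not statistically significant.

t = 1.082; fail to reject H0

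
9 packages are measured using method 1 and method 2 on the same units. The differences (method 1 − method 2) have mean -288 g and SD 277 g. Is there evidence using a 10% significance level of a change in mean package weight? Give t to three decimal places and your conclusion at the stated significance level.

t = -3.119; reject H0

H0: μ_d = 0; H1: μ_d ≠ 0 (paired t-test on the differences, two-sided).
t = d̄/(s_d/√n) = -288/(277/√9) = -3.119
df = n − 1 = 8
Two-sided p-value ≈ 0.0142
Since p ≈ 0.0142 < α = 0.1, reject H0; the data support H1.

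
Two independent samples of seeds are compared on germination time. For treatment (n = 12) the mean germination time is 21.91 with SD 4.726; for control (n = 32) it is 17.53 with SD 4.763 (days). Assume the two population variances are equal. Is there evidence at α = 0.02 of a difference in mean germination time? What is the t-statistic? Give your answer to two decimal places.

2.72

Let group 1 = treatment, group 2 = control. H0: μ_1 = μ_2; H1: μ_1 ≠ μ_2 (two-sample pooled-variance t-test, two-sided).
s_p² = [(12−1)·4.726² + (32−1)·4.763²]/(12+32−2) = 22.5942
t = (21.91 − 17.53)/√[22.5942·(1/12 + 1/32)] = 2.72
df = n₁ + n₂ − 2 = 42
Two-sided p-value ≈ 0.009
Since p ≈ 0.009 < α = 0.02, reject H0; the evidence is statistically significant.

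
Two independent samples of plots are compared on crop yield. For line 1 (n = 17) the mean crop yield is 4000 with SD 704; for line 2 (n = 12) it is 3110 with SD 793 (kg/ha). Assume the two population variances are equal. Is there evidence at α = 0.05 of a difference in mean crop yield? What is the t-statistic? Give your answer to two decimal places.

Let group 1 = line 1, group 2 = line 2. H0: μ_1 = μ_2; H1: μ_1 ≠ μ_2 (two-sample pooled-variance t-test, two-sided).
s_p² = [(17−1)·704² + (12−1)·793²]/(17+12−2) = 549896
t = (4000 − 3110)/√[549896·(1/17 + 1/12)] = 3.18
df = n₁ + n₂ − 2 = 27
Two-sided p-value ≈ 0.0036
Since p ≈ 0.0036 < α = 0.05, reject H0; the data support H1.

3.18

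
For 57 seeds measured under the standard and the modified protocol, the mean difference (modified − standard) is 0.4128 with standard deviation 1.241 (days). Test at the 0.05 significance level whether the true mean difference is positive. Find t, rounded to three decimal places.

H0: μ_d = 0; H1: μ_d > 0 (paired t-test on the differences, right-tailed).
t = d̄/(s_d/√n) = 0.4128/(1.241/√57) = 2.511
df = n − 1 = 56
p-value = P(T ≥ 2.511) ≈ 0.0075
Since p ≈ 0.0075 < α = 0.05, reject H0; the data support H1.

2.511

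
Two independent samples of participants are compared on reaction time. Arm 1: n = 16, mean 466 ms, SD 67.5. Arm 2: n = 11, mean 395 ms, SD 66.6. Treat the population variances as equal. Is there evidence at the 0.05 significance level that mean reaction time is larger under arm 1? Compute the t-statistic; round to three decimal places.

2.700

Let group 1 = arm 1, group 2 = arm 2. H0: μ_1 = μ_2; H1: μ_1 > μ_2 (two-sample pooled-variance t-test, right-tailed).
s_p² = [(16−1)·67.5² + (11−1)·66.6²]/(16+11−2) = 4507.97
t = (466 − 395)/√[4507.97·(1/16 + 1/11)] = 2.700
df = n₁ + n₂ − 2 = 25
p-value = P(T ≥ 2.700) ≈ 0.0061
Since p ≈ 0.0061 < α = 0.05, reject H0; the evidence is statistically significant.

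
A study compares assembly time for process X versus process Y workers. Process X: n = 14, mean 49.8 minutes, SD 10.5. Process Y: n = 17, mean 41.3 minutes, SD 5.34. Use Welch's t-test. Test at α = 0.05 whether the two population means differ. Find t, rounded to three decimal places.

Let group 1 = process X, group 2 = process Y. H0: μ_1 = μ_2; H1: μ_1 ≠ μ_2 (Welch's two-sample t-test, two-sided).
t = (x̄_1 − x̄_2)/√(s_1²/n_1 + s_2²/n_2) = (49.8 − 41.3)/√(10.5²/14 + 5.34²/17) = 2.750
Welch–Satterthwaite df ≈ 18.45
Two-sided p-value ≈ 0.0130
Since p ≈ 0.0130 < α = 0.05, reject H0; the evidence is statistically significant.

2.750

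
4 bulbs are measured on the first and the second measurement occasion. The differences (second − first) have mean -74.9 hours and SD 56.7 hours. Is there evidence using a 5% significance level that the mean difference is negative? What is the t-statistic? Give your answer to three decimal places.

H0: μ_d = 0; H1: μ_d < 0 (paired t-test on the differences, left-tailed).
t = d̄/(s_d/√n) = -74.9/(56.7/√4) = -2.642
df = n − 1 = 3
p-value = P(T ≤ -2.642) ≈ 0.0388
Since p ≈ 0.0388 < α = 0.05, reject H0; the data support H1.

-2.642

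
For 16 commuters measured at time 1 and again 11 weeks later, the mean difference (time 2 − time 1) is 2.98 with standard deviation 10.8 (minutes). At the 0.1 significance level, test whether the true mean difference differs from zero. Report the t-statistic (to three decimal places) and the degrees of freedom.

H0: μ_d = 0; H1: μ_d ≠ 0 (paired t-test on the differences, two-sided).
t = d̄/(s_d/√n) = 2.98/(10.8/√16) = 1.104
df = n − 1 = 15
Two-sided p-value ≈ 0.2871
Since p ≈ 0.2871 > α = 0.1, fail to reject H0; the evidence is not statistically significant.

t = 1.104, df = 15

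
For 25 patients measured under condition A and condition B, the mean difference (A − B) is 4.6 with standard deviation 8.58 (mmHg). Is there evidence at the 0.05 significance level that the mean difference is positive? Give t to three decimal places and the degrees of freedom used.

H0: μ_d = 0; H1: μ_d > 0 (paired t-test on the differences, right-tailed).
t = d̄/(s_d/√n) = 4.6/(8.58/√25) = 2.681
df = n − 1 = 24
p-value = P(T ≥ 2.681) ≈ 0.007
Since p ≈ 0.007 < α = 0.05, reject H0; the evidence is statistically significant.

t = 2.681, df = 24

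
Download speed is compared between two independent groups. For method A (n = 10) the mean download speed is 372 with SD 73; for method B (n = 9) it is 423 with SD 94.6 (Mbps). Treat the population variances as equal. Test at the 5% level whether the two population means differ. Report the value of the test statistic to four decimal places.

-1.3236

Let group 1 = method A, group 2 = method B. H0: μ_1 = μ_2; H1: μ_1 ≠ μ_2 (two-sample pooled-variance t-test, two-sided).
s_p² = [(10−1)·73² + (9−1)·94.6²]/(10+9−2) = 7032.6
t = (372 − 423)/√[7032.6·(1/10 + 1/9)] = -1.3236
df = n₁ + n₂ − 2 = 17
Two-sided p-value ≈ 0.2032
Since p ≈ 0.2032 > α = 0.05, fail to reject H0; the evidence is not statistically significant.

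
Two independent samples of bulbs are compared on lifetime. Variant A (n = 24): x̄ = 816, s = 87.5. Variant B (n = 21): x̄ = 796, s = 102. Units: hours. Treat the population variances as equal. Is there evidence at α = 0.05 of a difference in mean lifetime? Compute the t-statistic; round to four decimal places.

0.7081

Let group 1 = variant A, group 2 = variant B. H0: μ_1 = μ_2; H1: μ_1 ≠ μ_2 (two-sample pooled-variance t-test, two-sided).
s_p² = [(24−1)·87.5² + (21−1)·102²]/(24+21−2) = 8934.27
t = (816 − 796)/√[8934.27·(1/24 + 1/21)] = 0.7081
df = n₁ + n₂ − 2 = 43
Two-sided p-value ≈ 0.4827
Since p ≈ 0.4827 > α = 0.05, fail to reject H0; the data do not provide sufficient evidence against H0.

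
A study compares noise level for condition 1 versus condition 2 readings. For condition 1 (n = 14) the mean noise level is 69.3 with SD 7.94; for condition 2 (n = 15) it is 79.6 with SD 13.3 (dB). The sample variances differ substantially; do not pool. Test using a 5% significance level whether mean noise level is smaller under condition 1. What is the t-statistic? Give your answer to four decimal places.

Let group 1 = condition 1, group 2 = condition 2. H0: μ_1 = μ_2; H1: μ_1 < μ_2 (Welch's two-sample t-test, left-tailed).
t = (x̄_1 − x̄_2)/√(s_1²/n_1 + s_2²/n_2) = (69.3 − 79.6)/√(7.94²/14 + 13.3²/15) = -2.5515
Welch–Satterthwaite df ≈ 23.11
p-value = P(T ≤ -2.5515) ≈ 0.009
Since p ≈ 0.009 < α = 0.05, reject H0; the evidence is statistically significant.

-2.5515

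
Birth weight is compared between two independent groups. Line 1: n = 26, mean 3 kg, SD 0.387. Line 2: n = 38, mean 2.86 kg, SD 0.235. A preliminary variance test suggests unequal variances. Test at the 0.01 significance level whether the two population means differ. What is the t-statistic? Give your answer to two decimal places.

Let group 1 = line 1, group 2 = line 2. H0: μ_1 = μ_2; H1: μ_1 ≠ μ_2 (Welch's two-sample t-test, two-sided).
t = (x̄_1 − x̄_2)/√(s_1²/n_1 + s_2²/n_2) = (3 − 2.86)/√(0.387²/26 + 0.235²/38) = 1.65
Welch–Satterthwaite df ≈ 37.59
Two-sided p-value ≈ 0.1076
Since p ≈ 0.1076 > α = 0.01, fail to reject H0; the evidence is not statistically significant.

1.65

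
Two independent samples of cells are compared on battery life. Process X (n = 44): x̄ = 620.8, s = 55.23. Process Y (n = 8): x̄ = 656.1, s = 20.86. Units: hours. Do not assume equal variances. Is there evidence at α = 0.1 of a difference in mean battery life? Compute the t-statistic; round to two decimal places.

-3.17

Let group 1 = process X, group 2 = process Y. H0: μ_1 = μ_2; H1: μ_1 ≠ μ_2 (Welch's two-sample t-test, two-sided).
t = (x̄_1 − x̄_2)/√(s_1²/n_1 + s_2²/n_2) = (620.8 − 656.1)/√(55.23²/44 + 20.86²/8) = -3.17
Welch–Satterthwaite df ≈ 28.64
Two-sided p-value ≈ 0.0036
Since p ≈ 0.0036 < α = 0.1, reject H0; the data support H1.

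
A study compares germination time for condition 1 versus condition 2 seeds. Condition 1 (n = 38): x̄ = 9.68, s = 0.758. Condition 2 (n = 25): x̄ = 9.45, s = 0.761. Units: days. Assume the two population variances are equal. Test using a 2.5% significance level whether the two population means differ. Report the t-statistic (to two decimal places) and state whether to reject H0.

t = 1.18; fail to reject H0

Let group 1 = condition 1, group 2 = condition 2. H0: μ_1 = μ_2; H1: μ_1 ≠ μ_2 (two-sample pooled-variance t-test, two-sided).
s_p² = [(38−1)·0.758² + (25−1)·0.761²]/(38+25−2) = 0.576357
t = (9.68 − 9.45)/√[0.576357·(1/38 + 1/25)] = 1.18
df = n₁ + n₂ − 2 = 61
Two-sided p-value ≈ 0.244
Since p ≈ 0.244 > α = 0.025, fail to reject H0; the evidence is not statistically significant.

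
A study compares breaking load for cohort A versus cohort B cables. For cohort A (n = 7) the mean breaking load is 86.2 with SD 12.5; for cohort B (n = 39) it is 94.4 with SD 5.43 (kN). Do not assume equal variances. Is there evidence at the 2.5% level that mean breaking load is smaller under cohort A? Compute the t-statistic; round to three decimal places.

Let group 1 = cohort A, group 2 = cohort B. H0: μ_1 = μ_2; H1: μ_1 < μ_2 (Welch's two-sample t-test, left-tailed).
t = (x̄_1 − x̄_2)/√(s_1²/n_1 + s_2²/n_2) = (86.2 − 94.4)/√(12.5²/7 + 5.43²/39) = -1.707
Welch–Satterthwaite df ≈ 6.41
p-value = P(T ≤ -1.707) ≈ 0.0678
Since p ≈ 0.0678 > α = 0.025, fail to reject H0; the data do not provide sufficient evidence against H0.

-1.707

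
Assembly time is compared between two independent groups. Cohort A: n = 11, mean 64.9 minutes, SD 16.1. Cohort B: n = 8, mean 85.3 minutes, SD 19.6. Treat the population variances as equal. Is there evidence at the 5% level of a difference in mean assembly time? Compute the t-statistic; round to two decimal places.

-2.49

Let group 1 = cohort A, group 2 = cohort B. H0: μ_1 = μ_2; H1: μ_1 ≠ μ_2 (two-sample pooled-variance t-test, two-sided).
s_p² = [(11−1)·16.1² + (8−1)·19.6²]/(11+8−2) = 310.66
t = (64.9 − 85.3)/√[310.66·(1/11 + 1/8)] = -2.49
df = n₁ + n₂ − 2 = 17
Two-sided p-value ≈ 0.0234
Since p ≈ 0.0234 < α = 0.05, reject H0; the evidence is statistically significant.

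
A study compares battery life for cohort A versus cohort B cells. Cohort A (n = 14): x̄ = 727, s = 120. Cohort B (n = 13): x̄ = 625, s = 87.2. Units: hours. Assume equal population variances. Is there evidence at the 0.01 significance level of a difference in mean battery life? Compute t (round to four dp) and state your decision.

Let group 1 = cohort A, group 2 = cohort B. H0: μ_1 = μ_2; H1: μ_1 ≠ μ_2 (two-sample pooled-variance t-test, two-sided).
s_p² = [(14−1)·120² + (13−1)·87.2²]/(14+13−2) = 11137.8
t = (727 − 625)/√[11137.8·(1/14 + 1/13)] = 2.5093
df = n₁ + n₂ − 2 = 25
Two-sided p-value ≈ 0.0189
Since p ≈ 0.0189 > α = 0.01, fail to reject H0; the evidence is not statistically significant.

t = 2.5093; fail to reject H0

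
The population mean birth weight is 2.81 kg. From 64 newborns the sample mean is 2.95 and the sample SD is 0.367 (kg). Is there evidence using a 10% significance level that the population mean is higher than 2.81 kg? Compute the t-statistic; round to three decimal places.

H0: μ = 2.81; H1: μ > 2.81 (one-sample t-test, right-tailed).
t = (x̄ − μ₀)/(s/√n) = (2.95 − 2.81)/(0.367/√64) = 3.052
df = n − 1 = 63
p-value = P(T ≥ 3.052) ≈ 0.0017
Since p ≈ 0.0017 < α = 0.1, reject H0; the data support H1.

3.052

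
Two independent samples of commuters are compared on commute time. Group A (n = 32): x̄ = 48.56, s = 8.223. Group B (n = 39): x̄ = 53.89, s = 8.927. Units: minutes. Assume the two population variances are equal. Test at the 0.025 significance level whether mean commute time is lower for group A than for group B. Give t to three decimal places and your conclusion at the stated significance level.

t = -2.593; reject H0

Let group 1 = group A, group 2 = group B. H0: μ_1 = μ_2; H1: μ_1 < μ_2 (two-sample pooled-variance t-test, left-tailed).
s_p² = [(32−1)·8.223² + (39−1)·8.927²]/(32+39−2) = 74.267
t = (48.56 − 53.89)/√[74.267·(1/32 + 1/39)] = -2.593
df = n₁ + n₂ − 2 = 69
p-value = P(T ≤ -2.593) ≈ 0.006
Since p ≈ 0.006 < α = 0.025, reject H0; the evidence is statistically significant.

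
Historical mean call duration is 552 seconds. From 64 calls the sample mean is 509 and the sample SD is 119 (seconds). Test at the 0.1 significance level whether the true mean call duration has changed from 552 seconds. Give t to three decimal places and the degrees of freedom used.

t = -2.891, df = 63

H0: μ = 552; H1: μ ≠ 552 (one-sample t-test, two-sided).
t = (x̄ − μ₀)/(s/√n) = (509 − 552)/(119/√64) = -2.891
df = n − 1 = 63
Two-sided p-value ≈ 0.005
Since p ≈ 0.005 < α = 0.1, reject H0; the evidence is statistically significant.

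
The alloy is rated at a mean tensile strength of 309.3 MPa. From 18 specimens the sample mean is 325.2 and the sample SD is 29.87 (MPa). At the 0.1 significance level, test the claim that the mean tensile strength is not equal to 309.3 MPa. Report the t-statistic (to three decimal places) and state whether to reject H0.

H0: μ = 309.3; H1: μ ≠ 309.3 (one-sample t-test, two-sided).
t = (x̄ − μ₀)/(s/√n) = (325.2 − 309.3)/(29.87/√18) = 2.258
df = n − 1 = 17
Two-sided p-value ≈ 0.037
Since p ≈ 0.037 < α = 0.1, reject H0; the data support H1.

t = 2.258; reject H0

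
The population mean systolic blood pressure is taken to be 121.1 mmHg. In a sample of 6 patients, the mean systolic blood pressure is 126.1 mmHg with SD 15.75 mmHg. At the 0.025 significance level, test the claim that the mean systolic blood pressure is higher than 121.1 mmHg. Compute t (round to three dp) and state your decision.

t = 0.778; fail to reject H0

H0: μ = 121.1; H1: μ > 121.1 (one-sample t-test, right-tailed).
t = (x̄ − μ₀)/(s/√n) = (126.1 − 121.1)/(15.75/√6) = 0.778
df = n − 1 = 5
p-value = P(T ≥ 0.778) ≈ 0.236
Since p ≈ 0.236 > α = 0.025, fail to reject H0; the evidence is not statistically significant.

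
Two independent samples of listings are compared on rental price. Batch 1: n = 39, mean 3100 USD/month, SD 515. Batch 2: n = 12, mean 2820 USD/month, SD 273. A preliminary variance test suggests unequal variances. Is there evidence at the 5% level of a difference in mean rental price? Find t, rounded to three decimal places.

Let group 1 = batch 1, group 2 = batch 2. H0: μ_1 = μ_2; H1: μ_1 ≠ μ_2 (Welch's two-sample t-test, two-sided).
t = (x̄_1 − x̄_2)/√(s_1²/n_1 + s_2²/n_2) = (3100 − 2820)/√(515²/39 + 273²/12) = 2.455
Welch–Satterthwaite df ≈ 35.84
Two-sided p-value ≈ 0.0191
Since p ≈ 0.0191 < α = 0.05, reject H0; the data support H1.

2.455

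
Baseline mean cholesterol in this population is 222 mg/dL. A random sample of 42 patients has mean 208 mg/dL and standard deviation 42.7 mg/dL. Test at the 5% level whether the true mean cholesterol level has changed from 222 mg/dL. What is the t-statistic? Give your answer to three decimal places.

-2.125

H0: μ = 222; H1: μ ≠ 222 (one-sample t-test, two-sided).
t = (x̄ − μ₀)/(s/√n) = (208 − 222)/(42.7/√42) = -2.125
df = n − 1 = 41
Two-sided p-value ≈ 0.040
Since p ≈ 0.040 < α = 0.05, reject H0; the evidence is statistically significant.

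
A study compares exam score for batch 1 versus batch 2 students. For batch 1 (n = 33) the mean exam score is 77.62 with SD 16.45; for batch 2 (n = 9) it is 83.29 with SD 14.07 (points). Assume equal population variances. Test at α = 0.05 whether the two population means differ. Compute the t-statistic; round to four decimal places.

Let group 1 = batch 1, group 2 = batch 2. H0: μ_1 = μ_2; H1: μ_1 ≠ μ_2 (two-sample pooled-variance t-test, two-sided).
s_p² = [(33−1)·16.45² + (9−1)·14.07²]/(33+9−2) = 256.075
t = (77.62 − 83.29)/√[256.075·(1/33 + 1/9)] = -0.9422
df = n₁ + n₂ − 2 = 40
Two-sided p-value ≈ 0.3517
Since p ≈ 0.3517 > α = 0.05, fail to reject H0; the data do not provide sufficient evidence against H0.

-0.9422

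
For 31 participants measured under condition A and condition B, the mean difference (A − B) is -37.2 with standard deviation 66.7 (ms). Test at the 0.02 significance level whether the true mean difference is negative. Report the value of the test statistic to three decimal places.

H0: μ_d = 0; H1: μ_d < 0 (paired t-test on the differences, left-tailed).
t = d̄/(s_d/√n) = -37.2/(66.7/√31) = -3.105
df = n − 1 = 30
p-value = P(T ≤ -3.105) ≈ 0.0021
Since p ≈ 0.0021 < α = 0.02, reject H0; the evidence is statistically significant.

-3.105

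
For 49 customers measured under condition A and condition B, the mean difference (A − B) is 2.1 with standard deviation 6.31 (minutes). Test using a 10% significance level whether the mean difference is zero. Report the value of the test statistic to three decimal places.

2.330

H0: μ_d = 0; H1: μ_d ≠ 0 (paired t-test on the differences, two-sided).
t = d̄/(s_d/√n) = 2.1/(6.31/√49) = 2.330
df = n − 1 = 48
Two-sided p-value ≈ 0.0241
Since p ≈ 0.0241 < α = 0.1, reject H0; the evidence is statistically significant.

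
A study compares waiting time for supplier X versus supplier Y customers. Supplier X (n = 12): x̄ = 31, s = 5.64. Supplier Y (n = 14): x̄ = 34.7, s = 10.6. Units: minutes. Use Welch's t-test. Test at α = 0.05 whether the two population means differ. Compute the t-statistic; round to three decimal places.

Let group 1 = supplier X, group 2 = supplier Y. H0: μ_1 = μ_2; H1: μ_1 ≠ μ_2 (Welch's two-sample t-test, two-sided).
t = (x̄_1 − x̄_2)/√(s_1²/n_1 + s_2²/n_2) = (31 − 34.7)/√(5.64²/12 + 10.6²/14) = -1.132
Welch–Satterthwaite df ≈ 20.38
Two-sided p-value ≈ 0.271
Since p ≈ 0.271 > α = 0.05, fail to reject H0; the data do not provide sufficient evidence against H0.

-1.132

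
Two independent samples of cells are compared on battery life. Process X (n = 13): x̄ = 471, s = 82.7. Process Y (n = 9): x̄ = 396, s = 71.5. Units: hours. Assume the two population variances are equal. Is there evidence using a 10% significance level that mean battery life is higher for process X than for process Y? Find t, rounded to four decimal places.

2.2058

Let group 1 = process X, group 2 = process Y. H0: μ_1 = μ_2; H1: μ_1 > μ_2 (two-sample pooled-variance t-test, right-tailed).
s_p² = [(13−1)·82.7² + (9−1)·71.5²]/(13+9−2) = 6148.47
t = (471 − 396)/√[6148.47·(1/13 + 1/9)] = 2.2058
df = n₁ + n₂ − 2 = 20
p-value = P(T ≥ 2.2058) ≈ 0.020
Since p ≈ 0.020 < α = 0.1, reject H0; the evidence is statistically significant.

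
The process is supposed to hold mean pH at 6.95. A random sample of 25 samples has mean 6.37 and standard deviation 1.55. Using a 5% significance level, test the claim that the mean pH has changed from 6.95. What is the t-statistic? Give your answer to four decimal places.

H0: μ = 6.95; H1: μ ≠ 6.95 (one-sample t-test, two-sided).
t = (x̄ − μ₀)/(s/√n) = (6.37 − 6.95)/(1.55/√25) = -1.8710
df = n − 1 = 24
Two-sided p-value ≈ 0.074
Since p ≈ 0.074 > α = 0.05, fail to reject H0; the evidence is not statistically significant.

-1.8710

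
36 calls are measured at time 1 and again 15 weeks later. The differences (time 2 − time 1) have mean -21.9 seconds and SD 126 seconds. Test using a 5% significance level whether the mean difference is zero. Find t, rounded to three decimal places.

H0: μ_d = 0; H1: μ_d ≠ 0 (paired t-test on the differences, two-sided).
t = d̄/(s_d/√n) = -21.9/(126/√36) = -1.043
df = n − 1 = 35
Two-sided p-value ≈ 0.3042
Since p ≈ 0.3042 > α = 0.05, fail to reject H0; the evidence is not statistically significant.

-1.043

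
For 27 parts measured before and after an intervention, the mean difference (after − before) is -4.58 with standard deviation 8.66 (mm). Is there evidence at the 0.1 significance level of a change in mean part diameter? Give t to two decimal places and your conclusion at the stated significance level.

t = -2.75; reject H0

H0: μ_d = 0; H1: μ_d ≠ 0 (paired t-test on the differences, two-sided).
t = d̄/(s_d/√n) = -4.58/(8.66/√27) = -2.75
df = n − 1 = 26
Two-sided p-value ≈ 0.0107
Since p ≈ 0.0107 < α = 0.1, reject H0; the evidence is statistically significant.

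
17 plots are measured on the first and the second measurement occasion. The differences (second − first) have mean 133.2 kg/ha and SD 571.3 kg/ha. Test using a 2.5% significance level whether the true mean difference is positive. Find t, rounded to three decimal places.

H0: μ_d = 0; H1: μ_d > 0 (paired t-test on the differences, right-tailed).
t = d̄/(s_d/√n) = 133.2/(571.3/√17) = 0.961
df = n − 1 = 16
p-value = P(T ≥ 0.961) ≈ 0.1753
Since p ≈ 0.1753 > α = 0.025, fail to reject H0; the evidence is not statistically significant.

0.961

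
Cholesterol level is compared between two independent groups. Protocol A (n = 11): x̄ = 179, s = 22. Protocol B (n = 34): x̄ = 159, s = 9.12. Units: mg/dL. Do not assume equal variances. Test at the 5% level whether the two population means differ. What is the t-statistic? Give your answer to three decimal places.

2.935

Let group 1 = protocol A, group 2 = protocol B. H0: μ_1 = μ_2; H1: μ_1 ≠ μ_2 (Welch's two-sample t-test, two-sided).
t = (x̄_1 − x̄_2)/√(s_1²/n_1 + s_2²/n_2) = (179 − 159)/√(22²/11 + 9.12²/34) = 2.935
Welch–Satterthwaite df ≈ 11.13
Two-sided p-value ≈ 0.0134
Since p ≈ 0.0134 < α = 0.05, reject H0; the evidence is statistically significant.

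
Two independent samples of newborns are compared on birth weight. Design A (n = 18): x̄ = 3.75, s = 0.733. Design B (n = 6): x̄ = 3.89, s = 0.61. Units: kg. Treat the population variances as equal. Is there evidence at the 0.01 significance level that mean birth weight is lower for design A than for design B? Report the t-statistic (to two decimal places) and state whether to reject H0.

t = -0.42; fail to reject H0

Let group 1 = design A, group 2 = design B. H0: μ_1 = μ_2; H1: μ_1 < μ_2 (two-sample pooled-variance t-test, left-tailed).
s_p² = [(18−1)·0.733² + (6−1)·0.61²]/(18+6−2) = 0.499746
t = (3.75 − 3.89)/√[0.499746·(1/18 + 1/6)] = -0.42
df = n₁ + n₂ − 2 = 22
p-value = P(T ≤ -0.42) ≈ 0.339
Since p ≈ 0.339 > α = 0.01, fail to reject H0; the data do not provide sufficient evidence against H0.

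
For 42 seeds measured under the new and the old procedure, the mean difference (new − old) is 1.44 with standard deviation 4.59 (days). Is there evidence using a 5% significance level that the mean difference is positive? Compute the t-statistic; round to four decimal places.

H0: μ_d = 0; H1: μ_d > 0 (paired t-test on the differences, right-tailed).
t = d̄/(s_d/√n) = 1.44/(4.59/√42) = 2.0332
df = n − 1 = 41
p-value = P(T ≥ 2.0332) ≈ 0.0243
Since p ≈ 0.0243 < α = 0.05, reject H0; the evidence is statistically significant.

2.0332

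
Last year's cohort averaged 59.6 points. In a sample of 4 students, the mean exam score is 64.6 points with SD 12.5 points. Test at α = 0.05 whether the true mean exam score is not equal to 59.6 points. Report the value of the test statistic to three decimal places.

0.800

H0: μ = 59.6; H1: μ ≠ 59.6 (one-sample t-test, two-sided).
t = (x̄ − μ₀)/(s/√n) = (64.6 − 59.6)/(12.5/√4) = 0.800
df = n − 1 = 3
Two-sided p-value ≈ 0.4822
Since p ≈ 0.4822 > α = 0.05, fail to reject H0; the evidence is not statistically significant.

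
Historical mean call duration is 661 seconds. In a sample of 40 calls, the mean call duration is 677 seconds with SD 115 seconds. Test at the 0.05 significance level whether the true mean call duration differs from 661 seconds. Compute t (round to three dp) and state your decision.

H0: μ = 661; H1: μ ≠ 661 (one-sample t-test, two-sided).
t = (x̄ − μ₀)/(s/√n) = (677 − 661)/(115/√40) = 0.880
df = n − 1 = 39
Two-sided p-value ≈ 0.384
Since p ≈ 0.384 > α = 0.05, fail to reject H0; the data do not provide sufficient evidence against H0.

t = 0.880; fail to reject H0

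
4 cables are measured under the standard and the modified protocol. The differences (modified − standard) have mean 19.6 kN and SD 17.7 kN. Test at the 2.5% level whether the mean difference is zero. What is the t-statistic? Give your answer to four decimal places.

2.2147

H0: μ_d = 0; H1: μ_d ≠ 0 (paired t-test on the differences, two-sided).
t = d̄/(s_d/√n) = 19.6/(17.7/√4) = 2.2147
df = n − 1 = 3
Two-sided p-value ≈ 0.1136
Since p ≈ 0.1136 > α = 0.025, fail to reject H0; the data do not provide sufficient evidence against H0.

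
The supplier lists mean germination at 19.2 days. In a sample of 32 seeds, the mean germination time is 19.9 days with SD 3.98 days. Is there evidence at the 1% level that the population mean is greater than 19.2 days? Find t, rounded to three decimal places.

0.995

H0: μ = 19.2; H1: μ > 19.2 (one-sample t-test, right-tailed).
t = (x̄ − μ₀)/(s/√n) = (19.9 − 19.2)/(3.98/√32) = 0.995
df = n − 1 = 31
p-value = P(T ≥ 0.995) ≈ 0.164
Since p ≈ 0.164 > α = 0.01, fail to reject H0; the evidence is not statistically significant.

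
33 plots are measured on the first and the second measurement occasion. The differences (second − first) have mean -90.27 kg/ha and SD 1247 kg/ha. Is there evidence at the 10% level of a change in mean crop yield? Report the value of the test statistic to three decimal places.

-0.416

H0: μ_d = 0; H1: μ_d ≠ 0 (paired t-test on the differences, two-sided).
t = d̄/(s_d/√n) = -90.27/(1247/√33) = -0.416
df = n − 1 = 32
Two-sided p-value ≈ 0.680
Since p ≈ 0.680 > α = 0.1, fail to reject H0; the data do not provide sufficient evidence against H0.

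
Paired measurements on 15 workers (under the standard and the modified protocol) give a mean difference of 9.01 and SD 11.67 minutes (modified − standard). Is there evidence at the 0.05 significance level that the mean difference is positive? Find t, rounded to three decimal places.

2.990

H0: μ_d = 0; H1: μ_d > 0 (paired t-test on the differences, right-tailed).
t = d̄/(s_d/√n) = 9.01/(11.67/√15) = 2.990
df = n − 1 = 14
p-value = P(T ≥ 2.990) ≈ 0.005
Since p ≈ 0.005 < α = 0.05, reject H0; the evidence is statistically significant.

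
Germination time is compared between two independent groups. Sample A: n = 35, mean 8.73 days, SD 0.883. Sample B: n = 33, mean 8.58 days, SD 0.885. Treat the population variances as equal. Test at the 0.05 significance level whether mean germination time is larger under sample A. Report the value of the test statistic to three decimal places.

Let group 1 = sample A, group 2 = sample B. H0: μ_1 = μ_2; H1: μ_1 > μ_2 (two-sample pooled-variance t-test, right-tailed).
s_p² = [(35−1)·0.883² + (33−1)·0.885²]/(35+33−2) = 0.781403
t = (8.73 − 8.58)/√[0.781403·(1/35 + 1/33)] = 0.699
df = n₁ + n₂ − 2 = 66
p-value = P(T ≥ 0.699) ≈ 0.243
Since p ≈ 0.243 > α = 0.05, fail to reject H0; the data do not provide sufficient evidence against H0.

0.699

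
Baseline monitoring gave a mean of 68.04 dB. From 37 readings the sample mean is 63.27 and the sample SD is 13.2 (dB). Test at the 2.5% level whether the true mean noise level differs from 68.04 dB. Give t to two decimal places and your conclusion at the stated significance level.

H0: μ = 68.04; H1: μ ≠ 68.04 (one-sample t-test, two-sided).
t = (x̄ − μ₀)/(s/√n) = (63.27 − 68.04)/(13.2/√37) = -2.20
df = n − 1 = 36
Two-sided p-value ≈ 0.0345
Since p ≈ 0.0345 > α = 0.025, fail to reject H0; the data do not provide sufficient evidence against H0.

t = -2.20; fail to reject H0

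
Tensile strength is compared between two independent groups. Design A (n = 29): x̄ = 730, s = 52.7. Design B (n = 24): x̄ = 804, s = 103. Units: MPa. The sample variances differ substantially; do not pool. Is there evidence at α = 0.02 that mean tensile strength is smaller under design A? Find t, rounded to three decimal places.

Let group 1 = design A, group 2 = design B. H0: μ_1 = μ_2; H1: μ_1 < μ_2 (Welch's two-sample t-test, left-tailed).
t = (x̄_1 − x̄_2)/√(s_1²/n_1 + s_2²/n_2) = (730 − 804)/√(52.7²/29 + 103²/24) = -3.191
Welch–Satterthwaite df ≈ 32.78
p-value = P(T ≤ -3.191) ≈ 0.0016
Since p ≈ 0.0016 < α = 0.02, reject H0; the evidence is statistically significant.

-3.191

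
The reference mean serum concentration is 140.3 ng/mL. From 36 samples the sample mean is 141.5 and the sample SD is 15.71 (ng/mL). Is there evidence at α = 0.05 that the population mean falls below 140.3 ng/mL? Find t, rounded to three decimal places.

H0: μ = 140.3; H1: μ < 140.3 (one-sample t-test, left-tailed).
t = (x̄ − μ₀)/(s/√n) = (141.5 − 140.3)/(15.71/√36) = 0.458
df = n − 1 = 35
p-value = P(T ≤ 0.458) ≈ 0.6752
Since p ≈ 0.6752 > α = 0.05, fail to reject H0; the evidence is not statistically significant.

0.458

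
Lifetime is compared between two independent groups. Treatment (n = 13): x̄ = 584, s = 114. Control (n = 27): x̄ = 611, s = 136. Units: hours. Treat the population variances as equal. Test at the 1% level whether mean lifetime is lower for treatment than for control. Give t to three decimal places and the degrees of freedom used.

Let group 1 = treatment, group 2 = control. H0: μ_1 = μ_2; H1: μ_1 < μ_2 (two-sample pooled-variance t-test, left-tailed).
s_p² = [(13−1)·114² + (27−1)·136²]/(13+27−2) = 16759.2
t = (584 − 611)/√[16759.2·(1/13 + 1/27)] = -0.618
df = n₁ + n₂ − 2 = 38
p-value = P(T ≤ -0.618) ≈ 0.270
Since p ≈ 0.270 > α = 0.01, fail to reject H0; the data do not provide sufficient evidence against H0.

t = -0.618, df = 38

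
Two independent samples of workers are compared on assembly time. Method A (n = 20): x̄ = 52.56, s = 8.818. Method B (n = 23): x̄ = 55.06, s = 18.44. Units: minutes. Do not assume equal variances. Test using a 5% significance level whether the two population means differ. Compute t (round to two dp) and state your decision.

Let group 1 = method A, group 2 = method B. H0: μ_1 = μ_2; H1: μ_1 ≠ μ_2 (Welch's two-sample t-test, two-sided).
t = (x̄_1 − x̄_2)/√(s_1²/n_1 + s_2²/n_2) = (52.56 − 55.06)/√(8.818²/20 + 18.44²/23) = -0.58
Welch–Satterthwaite df ≈ 32.49
Two-sided p-value ≈ 0.567
Since p ≈ 0.567 > α = 0.05, fail to reject H0; the data do not provide sufficient evidence against H0.

t = -0.58; fail to reject H0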